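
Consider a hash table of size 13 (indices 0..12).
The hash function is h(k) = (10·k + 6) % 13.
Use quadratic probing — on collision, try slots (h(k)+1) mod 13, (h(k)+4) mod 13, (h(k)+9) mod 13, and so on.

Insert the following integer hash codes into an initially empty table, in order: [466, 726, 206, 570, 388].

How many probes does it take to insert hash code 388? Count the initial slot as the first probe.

466 hashes to 12; slot 12 is free -> place at 12.
726 hashes to 12; 12 taken -> place at 0.
206 hashes to 12; 12,0 taken -> place at 3.
570 hashes to 12; 12,0,3 taken -> place at 8.
388 hashes to 12; 12,0,3,8 taken -> place at 2.
Table: [726, -, 388, 206, -, -, -, -, 570, -, -, -, 466]

5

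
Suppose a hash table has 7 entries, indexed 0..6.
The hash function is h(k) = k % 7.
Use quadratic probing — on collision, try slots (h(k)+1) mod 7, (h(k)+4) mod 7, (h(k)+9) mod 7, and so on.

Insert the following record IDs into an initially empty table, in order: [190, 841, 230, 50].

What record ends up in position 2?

190 hashes to 1; slot 1 is free -> place at 1.
841 hashes to 1; 1 taken -> place at 2.
230 hashes to 6; slot 6 is free -> place at 6.
50 hashes to 1; 1,2 taken -> place at 5.
Table: [_, 190, 841, _, _, 50, 230]

841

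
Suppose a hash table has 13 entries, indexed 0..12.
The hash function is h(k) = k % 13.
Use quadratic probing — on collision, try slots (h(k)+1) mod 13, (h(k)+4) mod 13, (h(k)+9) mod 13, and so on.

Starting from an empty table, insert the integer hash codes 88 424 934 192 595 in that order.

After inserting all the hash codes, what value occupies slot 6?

Insert 88: h=10, slot 10 empty -> index 10.
Insert 424: h=8, slot 8 empty -> index 8.
Insert 934: h=11, slot 11 empty -> index 11.
Insert 192: h=10, slots 10,11 occupied -> index 1.
Insert 595: h=10, slots 10,11,1 occupied -> index 6.
Table: [., 192, ., ., ., ., 595, ., 424, ., 88, 934, .]

595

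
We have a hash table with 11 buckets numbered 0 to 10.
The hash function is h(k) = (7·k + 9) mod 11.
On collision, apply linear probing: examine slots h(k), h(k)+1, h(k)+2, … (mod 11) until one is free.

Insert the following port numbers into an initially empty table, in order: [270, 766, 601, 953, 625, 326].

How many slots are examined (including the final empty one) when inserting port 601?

Insert 270: h=7, slot 7 empty => index 7.
Insert 766: h=3, slot 3 empty => index 3.
Insert 601: h=3, slot 3 occupied => index 4.
Insert 953: h=3, slots 3,4 occupied => index 5.
Insert 625: h=6, slot 6 empty => index 6.
Insert 326: h=3, slots 3,4,5,6,7 occupied => index 8.
Table: [—, —, —, 766, 601, 953, 625, 270, 326, —, —]

2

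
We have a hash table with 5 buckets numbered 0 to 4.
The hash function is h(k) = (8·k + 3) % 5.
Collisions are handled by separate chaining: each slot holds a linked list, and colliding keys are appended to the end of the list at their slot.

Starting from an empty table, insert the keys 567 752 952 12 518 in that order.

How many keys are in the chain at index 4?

567 -> bucket 4
752 -> bucket 4 (collision)
952 -> bucket 4 (collision)
12 -> bucket 4 (collision)
518 -> bucket 2
Final buckets:
0: _
1: _
2: 518
3: _
4: 567 -> 752 -> 952 -> 12

4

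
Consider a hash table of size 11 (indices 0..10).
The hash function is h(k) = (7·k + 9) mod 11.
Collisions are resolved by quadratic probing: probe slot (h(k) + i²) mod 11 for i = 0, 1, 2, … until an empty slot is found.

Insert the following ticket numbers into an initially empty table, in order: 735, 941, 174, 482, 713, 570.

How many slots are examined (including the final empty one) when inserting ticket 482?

4

735 hashes to 6; slot 6 is free => place at 6.
941 hashes to 7; slot 7 is free => place at 7.
174 hashes to 6; 6,7 taken => place at 10.
482 hashes to 6; 6,7,10 taken => place at 4.
713 hashes to 6; 6,7,10,4 taken => place at 0.
570 hashes to 6; 6,7,10,4,0 taken => place at 9.
Table: [713, ., ., ., 482, ., 735, 941, ., 570, 174]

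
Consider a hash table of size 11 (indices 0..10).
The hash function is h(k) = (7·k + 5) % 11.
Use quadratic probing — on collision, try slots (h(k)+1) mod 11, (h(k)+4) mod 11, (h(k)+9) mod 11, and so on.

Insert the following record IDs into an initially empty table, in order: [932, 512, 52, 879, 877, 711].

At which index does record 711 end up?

Insert 932: h=6, slot 6 empty -> index 6.
Insert 512: h=3, slot 3 empty -> index 3.
Insert 52: h=6, slot 6 occupied -> index 7.
Insert 879: h=9, slot 9 empty -> index 9.
Insert 877: h=6, slots 6,7 occupied -> index 10.
Insert 711: h=10, slot 10 occupied -> index 0.
Table: [711, ∅, ∅, 512, ∅, ∅, 932, 52, ∅, 879, 877]

0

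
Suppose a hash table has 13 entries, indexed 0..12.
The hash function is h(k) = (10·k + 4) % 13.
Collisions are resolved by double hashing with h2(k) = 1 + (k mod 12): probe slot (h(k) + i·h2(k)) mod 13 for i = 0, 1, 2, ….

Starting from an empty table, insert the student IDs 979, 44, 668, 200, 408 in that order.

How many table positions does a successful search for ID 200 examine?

Insert 979: h=5, slot 5 empty → index 5.
Insert 44: h=2, slot 2 empty → index 2.
Insert 668: h=2, h2=9, slot 2 occupied → index 11.
Insert 200: h=2, h2=9, slots 2,11 occupied → index 7.
Insert 408: h=2, h2=1, slot 2 occupied → index 3.
Table: [., ., 44, 408, ., 979, ., 200, ., ., ., 668, .]
Lookup 200: h=2, h2=9, probe 2,11,7 → found at 7.

3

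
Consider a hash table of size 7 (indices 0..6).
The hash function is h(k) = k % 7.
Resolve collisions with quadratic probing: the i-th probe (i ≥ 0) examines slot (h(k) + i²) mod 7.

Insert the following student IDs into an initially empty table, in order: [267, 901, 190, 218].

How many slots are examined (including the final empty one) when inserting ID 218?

267 hashes to 1; slot 1 is free -> place at 1.
901 hashes to 5; slot 5 is free -> place at 5.
190 hashes to 1; 1 taken -> place at 2.
218 hashes to 1; 1,2,5 taken -> place at 3.
Table: [_, 267, 190, 218, _, 901, _]

4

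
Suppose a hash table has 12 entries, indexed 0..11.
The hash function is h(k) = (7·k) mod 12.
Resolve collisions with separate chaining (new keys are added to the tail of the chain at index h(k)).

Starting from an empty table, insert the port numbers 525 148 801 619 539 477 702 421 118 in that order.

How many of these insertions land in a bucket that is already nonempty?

2

Insert 525: h=3, bucket 3 empty → new chain.
Insert 148: h=4, bucket 4 empty → new chain.
Insert 801: h=3, bucket 3 nonempty → append to chain.
Insert 619: h=1, bucket 1 empty → new chain.
Insert 539: h=5, bucket 5 empty → new chain.
Insert 477: h=3, bucket 3 nonempty → append to chain.
Insert 702: h=6, bucket 6 empty → new chain.
Insert 421: h=7, bucket 7 empty → new chain.
Insert 118: h=10, bucket 10 empty → new chain.
Final buckets:
0: .
1: 619
2: .
3: 525 -> 801 -> 477
4: 148
5: 539
6: 702
7: 421
8: .
9: .
10: 118
11: .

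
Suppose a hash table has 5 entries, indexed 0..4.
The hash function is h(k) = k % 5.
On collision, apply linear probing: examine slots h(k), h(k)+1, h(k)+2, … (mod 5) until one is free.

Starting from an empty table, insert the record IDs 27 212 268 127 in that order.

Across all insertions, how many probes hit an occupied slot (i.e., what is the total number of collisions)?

27: h=2 → slot 2
212: h=2, probe 2,3 → slot 3
268: h=3, probe 3,4 → slot 4
127: h=2, probe 2,3,4,0 → slot 0
Table: [127, ., 27, 212, 268]

5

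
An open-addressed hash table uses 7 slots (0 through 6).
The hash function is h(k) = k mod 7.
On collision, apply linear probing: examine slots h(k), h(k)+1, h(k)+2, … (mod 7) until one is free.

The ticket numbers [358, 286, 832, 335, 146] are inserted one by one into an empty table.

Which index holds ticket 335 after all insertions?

2

Insert 358: h=1, slot 1 empty => index 1.
Insert 286: h=6, slot 6 empty => index 6.
Insert 832: h=6, slot 6 occupied => index 0.
Insert 335: h=6, slots 6,0,1 occupied => index 2.
Insert 146: h=6, slots 6,0,1,2 occupied => index 3.
Table: [832, 358, 335, 146, -, -, 286]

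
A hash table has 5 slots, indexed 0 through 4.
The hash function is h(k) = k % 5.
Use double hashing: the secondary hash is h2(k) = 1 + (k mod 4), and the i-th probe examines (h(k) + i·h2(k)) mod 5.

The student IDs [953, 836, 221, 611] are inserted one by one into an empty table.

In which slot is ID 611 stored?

4

953 hashes to 3; slot 3 is free => place at 3.
836 hashes to 1; slot 1 is free => place at 1.
221 hashes to 1, h2=2; 1,3 taken => place at 0.
611 hashes to 1, h2=4; 1,0 taken => place at 4.
Table: [221, 836, -, 953, 611]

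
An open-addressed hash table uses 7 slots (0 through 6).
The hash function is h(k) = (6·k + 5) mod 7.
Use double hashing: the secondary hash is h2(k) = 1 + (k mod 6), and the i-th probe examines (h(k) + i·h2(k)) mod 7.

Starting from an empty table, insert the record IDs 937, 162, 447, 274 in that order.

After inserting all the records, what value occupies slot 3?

447

Insert 937: h=6, slot 6 empty -> index 6.
Insert 162: h=4, slot 4 empty -> index 4.
Insert 447: h=6, h2=4, slot 6 occupied -> index 3.
Insert 274: h=4, h2=5, slot 4 occupied -> index 2.
Table: [., ., 274, 447, 162, ., 937]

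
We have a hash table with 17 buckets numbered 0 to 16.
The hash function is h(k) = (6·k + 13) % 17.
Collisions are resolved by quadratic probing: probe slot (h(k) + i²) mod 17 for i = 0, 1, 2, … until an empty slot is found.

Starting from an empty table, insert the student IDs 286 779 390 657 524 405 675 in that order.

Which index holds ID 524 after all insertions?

16

Insert 286: h=12, slot 12 empty => index 12.
Insert 779: h=12, slot 12 occupied => index 13.
Insert 390: h=7, slot 7 empty => index 7.
Insert 657: h=11, slot 11 empty => index 11.
Insert 524: h=12, slots 12,13 occupied => index 16.
Insert 405: h=12, slots 12,13,16 occupied => index 4.
Insert 675: h=0, slot 0 empty => index 0.
Table: [675, -, -, -, 405, -, -, 390, -, -, -, 657, 286, 779, -, -, 524]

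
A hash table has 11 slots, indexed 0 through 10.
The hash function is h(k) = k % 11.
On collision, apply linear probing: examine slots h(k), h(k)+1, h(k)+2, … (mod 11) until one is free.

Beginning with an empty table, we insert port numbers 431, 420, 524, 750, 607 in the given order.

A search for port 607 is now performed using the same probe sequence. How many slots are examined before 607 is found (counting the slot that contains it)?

431 hashes to 2; slot 2 is free → place at 2.
420 hashes to 2; 2 taken → place at 3.
524 hashes to 7; slot 7 is free → place at 7.
750 hashes to 2; 2,3 taken → place at 4.
607 hashes to 2; 2,3,4 taken → place at 5.
Table: [_, _, 431, 420, 750, 607, _, 524, _, _, _]
Lookup 607: h=2, probe 2,3,4,5 → found at 5.

4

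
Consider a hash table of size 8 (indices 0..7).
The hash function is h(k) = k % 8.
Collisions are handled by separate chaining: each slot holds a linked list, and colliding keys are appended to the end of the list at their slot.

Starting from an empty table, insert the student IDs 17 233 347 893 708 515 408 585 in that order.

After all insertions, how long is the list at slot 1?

17 → bucket 1
233 → bucket 1 (collision)
347 → bucket 3
893 → bucket 5
708 → bucket 4
515 → bucket 3 (collision)
408 → bucket 0
585 → bucket 1 (collision)
Final buckets:
0: 408
1: 17 -> 233 -> 585
2: .
3: 347 -> 515
4: 708
5: 893
6: .
7: .

3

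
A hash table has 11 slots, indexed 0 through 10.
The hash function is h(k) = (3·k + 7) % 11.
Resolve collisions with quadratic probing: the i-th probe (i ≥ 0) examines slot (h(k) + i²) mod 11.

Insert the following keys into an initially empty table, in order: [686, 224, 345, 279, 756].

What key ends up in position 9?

686 hashes to 8; slot 8 is free => place at 8.
224 hashes to 8; 8 taken => place at 9.
345 hashes to 8; 8,9 taken => place at 1.
279 hashes to 8; 8,9,1 taken => place at 6.
756 hashes to 9; 9 taken => place at 10.
Table: [., 345, ., ., ., ., 279, ., 686, 224, 756]

224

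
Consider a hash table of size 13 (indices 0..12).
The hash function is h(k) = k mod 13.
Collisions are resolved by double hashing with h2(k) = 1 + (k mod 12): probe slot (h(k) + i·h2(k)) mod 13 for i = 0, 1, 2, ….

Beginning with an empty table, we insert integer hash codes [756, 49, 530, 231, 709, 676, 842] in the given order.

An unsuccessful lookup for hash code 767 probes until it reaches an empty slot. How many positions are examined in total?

2

756: h=2 => slot 2
49: h=10 => slot 10
530: h=10, h2=3, probe 10,0 => slot 0
231: h=10, h2=4, probe 10,1 => slot 1
709: h=7 => slot 7
676: h=0, h2=5, probe 0,5 => slot 5
842: h=10, h2=3, probe 10,0,3 => slot 3
Table: [530, 231, 756, 842, ., 676, ., 709, ., ., 49, ., .]
Lookup 767: h=0, h2=12, probe 0,12 → slot 12 empty, not found.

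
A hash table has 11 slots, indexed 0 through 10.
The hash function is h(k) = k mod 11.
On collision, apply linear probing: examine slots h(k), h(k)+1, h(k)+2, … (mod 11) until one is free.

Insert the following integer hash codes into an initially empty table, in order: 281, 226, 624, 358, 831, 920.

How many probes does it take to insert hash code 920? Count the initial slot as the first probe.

5

281 hashes to 6; slot 6 is free -> place at 6.
226 hashes to 6; 6 taken -> place at 7.
624 hashes to 8; slot 8 is free -> place at 8.
358 hashes to 6; 6,7,8 taken -> place at 9.
831 hashes to 6; 6,7,8,9 taken -> place at 10.
920 hashes to 7; 7,8,9,10 taken -> place at 0.
Table: [920, -, -, -, -, -, 281, 226, 624, 358, 831]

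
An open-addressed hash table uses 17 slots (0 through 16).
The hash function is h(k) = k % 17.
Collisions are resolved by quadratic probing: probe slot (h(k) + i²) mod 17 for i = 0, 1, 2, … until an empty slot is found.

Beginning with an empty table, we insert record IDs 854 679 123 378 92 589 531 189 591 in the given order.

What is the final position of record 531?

13

854: h=4 → slot 4
679: h=16 → slot 16
123: h=4, probe 4,5 → slot 5
378: h=4, probe 4,5,8 → slot 8
92: h=7 → slot 7
589: h=11 → slot 11
531: h=4, probe 4,5,8,13 → slot 13
189: h=2 → slot 2
591: h=13, probe 13,14 → slot 14
Table: [∅, ∅, 189, ∅, 854, 123, ∅, 92, 378, ∅, ∅, 589, ∅, 531, 591, ∅, 679]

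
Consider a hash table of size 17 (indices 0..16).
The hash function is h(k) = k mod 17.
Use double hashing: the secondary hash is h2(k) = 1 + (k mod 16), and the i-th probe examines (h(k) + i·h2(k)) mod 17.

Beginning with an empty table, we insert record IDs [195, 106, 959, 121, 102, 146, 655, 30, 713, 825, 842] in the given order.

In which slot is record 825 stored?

12

195 hashes to 8; slot 8 is free → place at 8.
106 hashes to 4; slot 4 is free → place at 4.
959 hashes to 7; slot 7 is free → place at 7.
121 hashes to 2; slot 2 is free → place at 2.
102 hashes to 0; slot 0 is free → place at 0.
146 hashes to 10; slot 10 is free → place at 10.
655 hashes to 9; slot 9 is free → place at 9.
30 hashes to 13; slot 13 is free → place at 13.
713 hashes to 16; slot 16 is free → place at 16.
825 hashes to 9, h2=10; 9,2 taken → place at 12.
842 hashes to 9, h2=11; 9 taken → place at 3.
Table: [102, ∅, 121, 842, 106, ∅, ∅, 959, 195, 655, 146, ∅, 825, 30, ∅, ∅, 713]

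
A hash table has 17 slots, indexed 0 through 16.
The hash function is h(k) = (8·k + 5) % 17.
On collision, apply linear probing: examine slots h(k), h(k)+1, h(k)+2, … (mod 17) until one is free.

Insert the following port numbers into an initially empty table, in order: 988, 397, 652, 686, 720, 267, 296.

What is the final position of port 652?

3

988 hashes to 4; slot 4 is free => place at 4.
397 hashes to 2; slot 2 is free => place at 2.
652 hashes to 2; 2 taken => place at 3.
686 hashes to 2; 2,3,4 taken => place at 5.
720 hashes to 2; 2,3,4,5 taken => place at 6.
267 hashes to 16; slot 16 is free => place at 16.
296 hashes to 10; slot 10 is free => place at 10.
Table: [—, —, 397, 652, 988, 686, 720, —, —, —, 296, —, —, —, —, —, 267]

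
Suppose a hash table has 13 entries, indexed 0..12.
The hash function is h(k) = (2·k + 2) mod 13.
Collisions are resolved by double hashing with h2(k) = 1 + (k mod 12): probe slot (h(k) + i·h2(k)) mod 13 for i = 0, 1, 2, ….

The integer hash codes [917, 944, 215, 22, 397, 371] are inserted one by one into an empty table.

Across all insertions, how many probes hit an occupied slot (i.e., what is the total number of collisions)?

6

917: h=3 → slot 3
944: h=5 → slot 5
215: h=3, h2=12, probe 3,2 → slot 2
22: h=7 → slot 7
397: h=3, h2=2, probe 3,5,7,9 → slot 9
371: h=3, h2=12, probe 3,2,1 → slot 1
Table: [_, 371, 215, 917, _, 944, _, 22, _, 397, _, _, _]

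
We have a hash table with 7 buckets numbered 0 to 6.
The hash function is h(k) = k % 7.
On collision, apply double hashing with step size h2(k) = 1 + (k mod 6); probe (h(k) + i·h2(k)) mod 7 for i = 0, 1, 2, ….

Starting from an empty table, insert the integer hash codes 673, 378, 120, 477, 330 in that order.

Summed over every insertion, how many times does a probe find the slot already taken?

673: h=1 => slot 1
378: h=0 => slot 0
120: h=1, h2=1, probe 1,2 => slot 2
477: h=1, h2=4, probe 1,5 => slot 5
330: h=1, h2=1, probe 1,2,3 => slot 3
Table: [378, 673, 120, 330, ., 477, .]

4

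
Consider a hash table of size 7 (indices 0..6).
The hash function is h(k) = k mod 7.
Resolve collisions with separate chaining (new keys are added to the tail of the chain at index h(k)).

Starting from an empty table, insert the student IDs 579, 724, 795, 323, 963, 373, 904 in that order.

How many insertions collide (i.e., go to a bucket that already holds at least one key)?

579 → bucket 5
724 → bucket 3
795 → bucket 4
323 → bucket 1
963 → bucket 4 (collision)
373 → bucket 2
904 → bucket 1 (collision)
Final buckets:
0: _
1: 323 -> 904
2: 373
3: 724
4: 795 -> 963
5: 579
6: _

2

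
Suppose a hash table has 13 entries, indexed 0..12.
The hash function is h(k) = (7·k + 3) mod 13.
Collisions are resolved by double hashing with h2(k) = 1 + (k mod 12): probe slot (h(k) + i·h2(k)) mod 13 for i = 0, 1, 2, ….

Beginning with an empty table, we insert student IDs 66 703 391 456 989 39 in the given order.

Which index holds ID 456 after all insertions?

66: h=10 => slot 10
703: h=10, h2=8, probe 10,5 => slot 5
391: h=10, h2=8, probe 10,5,0 => slot 0
456: h=10, h2=1, probe 10,11 => slot 11
989: h=10, h2=6, probe 10,3 => slot 3
39: h=3, h2=4, probe 3,7 => slot 7
Table: [391, _, _, 989, _, 703, _, 39, _, _, 66, 456, _]

11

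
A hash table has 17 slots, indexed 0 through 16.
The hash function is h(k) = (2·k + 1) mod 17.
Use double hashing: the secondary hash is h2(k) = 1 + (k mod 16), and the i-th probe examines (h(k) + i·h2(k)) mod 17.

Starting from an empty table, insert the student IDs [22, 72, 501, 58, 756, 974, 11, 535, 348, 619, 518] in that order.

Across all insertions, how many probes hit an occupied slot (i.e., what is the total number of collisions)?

Insert 22: h=11, slot 11 empty => index 11.
Insert 72: h=9, slot 9 empty => index 9.
Insert 501: h=0, slot 0 empty => index 0.
Insert 58: h=15, slot 15 empty => index 15.
Insert 756: h=0, h2=5, slot 0 occupied => index 5.
Insert 974: h=11, h2=15, slots 11,9 occupied => index 7.
Insert 11: h=6, slot 6 empty => index 6.
Insert 535: h=0, h2=8, slot 0 occupied => index 8.
Insert 348: h=0, h2=13, slot 0 occupied => index 13.
Insert 619: h=15, h2=12, slot 15 occupied => index 10.
Insert 518: h=0, h2=7, slots 0,7 occupied => index 14.
Table: [501, ., ., ., ., 756, 11, 974, 535, 72, 619, 22, ., 348, 518, 58, .]

8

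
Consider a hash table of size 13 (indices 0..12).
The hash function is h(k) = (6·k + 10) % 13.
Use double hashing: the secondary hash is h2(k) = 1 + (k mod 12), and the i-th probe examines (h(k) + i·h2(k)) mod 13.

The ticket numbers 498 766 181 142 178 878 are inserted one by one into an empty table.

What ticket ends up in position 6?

Insert 498: h=8, slot 8 empty -> index 8.
Insert 766: h=4, slot 4 empty -> index 4.
Insert 181: h=4, h2=2, slot 4 occupied -> index 6.
Insert 142: h=4, h2=11, slot 4 occupied -> index 2.
Insert 178: h=12, slot 12 empty -> index 12.
Insert 878: h=0, slot 0 empty -> index 0.
Table: [878, -, 142, -, 766, -, 181, -, 498, -, -, -, 178]

181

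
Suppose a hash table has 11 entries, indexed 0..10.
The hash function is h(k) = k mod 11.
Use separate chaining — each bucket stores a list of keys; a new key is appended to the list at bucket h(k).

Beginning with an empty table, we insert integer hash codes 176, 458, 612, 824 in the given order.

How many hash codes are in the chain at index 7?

176 -> bucket 0
458 -> bucket 7
612 -> bucket 7 (collision)
824 -> bucket 10
Final buckets:
0: 176
1: ∅
2: ∅
3: ∅
4: ∅
5: ∅
6: ∅
7: 458 -> 612
8: ∅
9: ∅
10: 824

2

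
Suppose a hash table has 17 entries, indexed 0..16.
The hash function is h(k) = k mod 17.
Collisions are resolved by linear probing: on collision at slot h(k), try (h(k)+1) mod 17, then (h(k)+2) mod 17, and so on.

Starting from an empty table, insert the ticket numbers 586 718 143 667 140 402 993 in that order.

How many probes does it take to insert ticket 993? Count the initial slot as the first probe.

586: h=8 -> slot 8
718: h=4 -> slot 4
143: h=7 -> slot 7
667: h=4, probe 4,5 -> slot 5
140: h=4, probe 4,5,6 -> slot 6
402: h=11 -> slot 11
993: h=7, probe 7,8,9 -> slot 9
Table: [-, -, -, -, 718, 667, 140, 143, 586, 993, -, 402, -, -, -, -, -]

3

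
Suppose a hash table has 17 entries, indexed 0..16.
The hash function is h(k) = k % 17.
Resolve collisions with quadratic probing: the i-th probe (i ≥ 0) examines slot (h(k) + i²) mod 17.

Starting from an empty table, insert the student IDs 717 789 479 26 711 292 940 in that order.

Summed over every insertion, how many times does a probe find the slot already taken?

4

Insert 717: h=3, slot 3 empty -> index 3.
Insert 789: h=7, slot 7 empty -> index 7.
Insert 479: h=3, slot 3 occupied -> index 4.
Insert 26: h=9, slot 9 empty -> index 9.
Insert 711: h=14, slot 14 empty -> index 14.
Insert 292: h=3, slots 3,4,7 occupied -> index 12.
Insert 940: h=5, slot 5 empty -> index 5.
Table: [∅, ∅, ∅, 717, 479, 940, ∅, 789, ∅, 26, ∅, ∅, 292, ∅, 711, ∅, ∅]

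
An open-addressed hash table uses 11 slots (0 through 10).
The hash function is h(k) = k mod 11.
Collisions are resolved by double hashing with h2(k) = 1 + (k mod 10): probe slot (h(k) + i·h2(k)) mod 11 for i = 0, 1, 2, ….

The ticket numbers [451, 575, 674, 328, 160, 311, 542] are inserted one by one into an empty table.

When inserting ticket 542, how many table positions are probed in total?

451 hashes to 0; slot 0 is free → place at 0.
575 hashes to 3; slot 3 is free → place at 3.
674 hashes to 3, h2=5; 3 taken → place at 8.
328 hashes to 9; slot 9 is free → place at 9.
160 hashes to 6; slot 6 is free → place at 6.
311 hashes to 3, h2=2; 3 taken → place at 5.
542 hashes to 3, h2=3; 3,6,9 taken → place at 1.
Table: [451, 542, -, 575, -, 311, 160, -, 674, 328, -]

4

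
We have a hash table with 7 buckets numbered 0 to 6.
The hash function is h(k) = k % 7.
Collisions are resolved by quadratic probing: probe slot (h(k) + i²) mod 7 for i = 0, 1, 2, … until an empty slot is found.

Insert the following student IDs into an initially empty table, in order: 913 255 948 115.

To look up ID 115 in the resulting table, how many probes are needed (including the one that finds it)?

Insert 913: h=3, slot 3 empty => index 3.
Insert 255: h=3, slot 3 occupied => index 4.
Insert 948: h=3, slots 3,4 occupied => index 0.
Insert 115: h=3, slots 3,4,0 occupied => index 5.
Table: [948, -, -, 913, 255, 115, -]
Lookup 115: h=3, probe 3,4,0,5 → found at 5.

4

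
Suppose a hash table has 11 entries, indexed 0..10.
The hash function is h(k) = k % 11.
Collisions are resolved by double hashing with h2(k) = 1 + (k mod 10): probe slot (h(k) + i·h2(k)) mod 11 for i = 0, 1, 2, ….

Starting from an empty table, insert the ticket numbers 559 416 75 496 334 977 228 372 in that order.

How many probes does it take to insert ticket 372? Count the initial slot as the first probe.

559 hashes to 9; slot 9 is free -> place at 9.
416 hashes to 9, h2=7; 9 taken -> place at 5.
75 hashes to 9, h2=6; 9 taken -> place at 4.
496 hashes to 1; slot 1 is free -> place at 1.
334 hashes to 4, h2=5; 4,9 taken -> place at 3.
977 hashes to 9, h2=8; 9 taken -> place at 6.
228 hashes to 8; slot 8 is free -> place at 8.
372 hashes to 9, h2=3; 9,1,4 taken -> place at 7.
Table: [., 496, ., 334, 75, 416, 977, 372, 228, 559, .]

4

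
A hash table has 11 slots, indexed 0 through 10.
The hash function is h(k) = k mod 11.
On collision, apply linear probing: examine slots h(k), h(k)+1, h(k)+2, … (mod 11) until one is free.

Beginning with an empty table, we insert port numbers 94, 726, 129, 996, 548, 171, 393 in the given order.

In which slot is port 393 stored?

1

94: h=6 -> slot 6
726: h=0 -> slot 0
129: h=8 -> slot 8
996: h=6, probe 6,7 -> slot 7
548: h=9 -> slot 9
171: h=6, probe 6,7,8,9,10 -> slot 10
393: h=8, probe 8,9,10,0,1 -> slot 1
Table: [726, 393, ., ., ., ., 94, 996, 129, 548, 171]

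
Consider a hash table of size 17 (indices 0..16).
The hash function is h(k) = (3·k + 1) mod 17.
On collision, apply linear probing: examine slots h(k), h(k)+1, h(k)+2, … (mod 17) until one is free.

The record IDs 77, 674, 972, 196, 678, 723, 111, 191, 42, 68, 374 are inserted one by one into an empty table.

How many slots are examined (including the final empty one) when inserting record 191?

Insert 77: h=11, slot 11 empty → index 11.
Insert 674: h=0, slot 0 empty → index 0.
Insert 972: h=10, slot 10 empty → index 10.
Insert 196: h=11, slot 11 occupied → index 12.
Insert 678: h=12, slot 12 occupied → index 13.
Insert 723: h=11, slots 11,12,13 occupied → index 14.
Insert 111: h=11, slots 11,12,13,14 occupied → index 15.
Insert 191: h=13, slots 13,14,15 occupied → index 16.
Insert 42: h=8, slot 8 empty → index 8.
Insert 68: h=1, slot 1 empty → index 1.
Insert 374: h=1, slot 1 occupied → index 2.
Table: [674, 68, 374, -, -, -, -, -, 42, -, 972, 77, 196, 678, 723, 111, 191]

4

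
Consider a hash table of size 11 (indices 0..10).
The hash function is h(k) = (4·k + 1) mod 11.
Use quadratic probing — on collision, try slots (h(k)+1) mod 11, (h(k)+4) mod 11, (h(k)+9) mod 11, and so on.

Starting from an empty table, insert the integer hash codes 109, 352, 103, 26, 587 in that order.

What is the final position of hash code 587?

109 hashes to 8; slot 8 is free => place at 8.
352 hashes to 1; slot 1 is free => place at 1.
103 hashes to 6; slot 6 is free => place at 6.
26 hashes to 6; 6 taken => place at 7.
587 hashes to 6; 6,7 taken => place at 10.
Table: [_, 352, _, _, _, _, 103, 26, 109, _, 587]

10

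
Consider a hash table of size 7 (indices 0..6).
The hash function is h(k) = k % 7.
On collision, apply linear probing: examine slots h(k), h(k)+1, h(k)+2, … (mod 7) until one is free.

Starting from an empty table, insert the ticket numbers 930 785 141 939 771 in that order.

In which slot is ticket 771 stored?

930: h=6 => slot 6
785: h=1 => slot 1
141: h=1, probe 1,2 => slot 2
939: h=1, probe 1,2,3 => slot 3
771: h=1, probe 1,2,3,4 => slot 4
Table: [_, 785, 141, 939, 771, _, 930]

4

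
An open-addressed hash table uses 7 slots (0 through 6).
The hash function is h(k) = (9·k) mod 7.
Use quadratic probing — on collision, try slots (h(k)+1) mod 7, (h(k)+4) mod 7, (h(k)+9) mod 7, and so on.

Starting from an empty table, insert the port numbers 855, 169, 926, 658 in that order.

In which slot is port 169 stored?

3

Insert 855: h=2, slot 2 empty => index 2.
Insert 169: h=2, slot 2 occupied => index 3.
Insert 926: h=4, slot 4 empty => index 4.
Insert 658: h=0, slot 0 empty => index 0.
Table: [658, ., 855, 169, 926, ., .]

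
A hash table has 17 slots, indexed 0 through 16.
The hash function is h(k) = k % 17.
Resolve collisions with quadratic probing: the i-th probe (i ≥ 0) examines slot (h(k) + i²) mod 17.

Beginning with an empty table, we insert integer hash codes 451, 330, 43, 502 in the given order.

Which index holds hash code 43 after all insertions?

451: h=9 -> slot 9
330: h=7 -> slot 7
43: h=9, probe 9,10 -> slot 10
502: h=9, probe 9,10,13 -> slot 13
Table: [., ., ., ., ., ., ., 330, ., 451, 43, ., ., 502, ., ., .]

10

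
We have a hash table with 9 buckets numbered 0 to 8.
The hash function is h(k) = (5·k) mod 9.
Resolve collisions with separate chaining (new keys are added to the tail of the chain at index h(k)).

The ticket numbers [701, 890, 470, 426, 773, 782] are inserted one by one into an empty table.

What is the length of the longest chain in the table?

4

701 → bucket 4
890 → bucket 4 (collision)
470 → bucket 1
426 → bucket 6
773 → bucket 4 (collision)
782 → bucket 4 (collision)
Final buckets:
0: -
1: 470
2: -
3: -
4: 701 -> 890 -> 773 -> 782
5: -
6: 426
7: -
8: -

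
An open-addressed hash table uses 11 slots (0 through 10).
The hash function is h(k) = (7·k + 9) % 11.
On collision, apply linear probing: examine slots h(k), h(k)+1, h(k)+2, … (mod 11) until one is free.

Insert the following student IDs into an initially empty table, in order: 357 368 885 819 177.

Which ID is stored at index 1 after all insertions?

368

Insert 357: h=0, slot 0 empty → index 0.
Insert 368: h=0, slot 0 occupied → index 1.
Insert 885: h=0, slots 0,1 occupied → index 2.
Insert 819: h=0, slots 0,1,2 occupied → index 3.
Insert 177: h=5, slot 5 empty → index 5.
Table: [357, 368, 885, 819, —, 177, —, —, —, —, —]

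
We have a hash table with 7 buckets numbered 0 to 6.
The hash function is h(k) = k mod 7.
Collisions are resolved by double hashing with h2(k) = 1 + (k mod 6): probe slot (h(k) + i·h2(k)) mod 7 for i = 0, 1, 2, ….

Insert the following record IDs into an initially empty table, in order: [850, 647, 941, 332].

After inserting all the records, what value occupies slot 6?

850: h=3 => slot 3
647: h=3, h2=6, probe 3,2 => slot 2
941: h=3, h2=6, probe 3,2,1 => slot 1
332: h=3, h2=3, probe 3,6 => slot 6
Table: [_, 941, 647, 850, _, _, 332]

332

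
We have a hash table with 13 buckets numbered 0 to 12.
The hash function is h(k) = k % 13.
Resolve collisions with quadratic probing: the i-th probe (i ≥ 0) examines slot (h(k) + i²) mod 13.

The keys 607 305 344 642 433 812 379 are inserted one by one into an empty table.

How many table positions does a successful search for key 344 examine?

607: h=9 => slot 9
305: h=6 => slot 6
344: h=6, probe 6,7 => slot 7
642: h=5 => slot 5
433: h=4 => slot 4
812: h=6, probe 6,7,10 => slot 10
379: h=2 => slot 2
Table: [-, -, 379, -, 433, 642, 305, 344, -, 607, 812, -, -]
Lookup 344: h=6, probe 6,7 → found at 7.

2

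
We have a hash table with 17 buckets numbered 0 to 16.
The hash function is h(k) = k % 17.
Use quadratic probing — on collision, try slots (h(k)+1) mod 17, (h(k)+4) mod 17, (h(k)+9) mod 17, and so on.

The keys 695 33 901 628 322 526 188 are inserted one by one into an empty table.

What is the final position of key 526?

695: h=15 => slot 15
33: h=16 => slot 16
901: h=0 => slot 0
628: h=16, probe 16,0,3 => slot 3
322: h=16, probe 16,0,3,8 => slot 8
526: h=16, probe 16,0,3,8,15,7 => slot 7
188: h=1 => slot 1
Table: [901, 188, _, 628, _, _, _, 526, 322, _, _, _, _, _, _, 695, 33]

7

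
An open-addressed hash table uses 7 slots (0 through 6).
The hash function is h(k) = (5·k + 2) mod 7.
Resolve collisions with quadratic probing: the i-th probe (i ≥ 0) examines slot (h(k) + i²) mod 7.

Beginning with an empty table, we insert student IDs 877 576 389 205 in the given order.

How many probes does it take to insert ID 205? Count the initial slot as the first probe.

Insert 877: h=5, slot 5 empty => index 5.
Insert 576: h=5, slot 5 occupied => index 6.
Insert 389: h=1, slot 1 empty => index 1.
Insert 205: h=5, slots 5,6 occupied => index 2.
Table: [—, 389, 205, —, —, 877, 576]

3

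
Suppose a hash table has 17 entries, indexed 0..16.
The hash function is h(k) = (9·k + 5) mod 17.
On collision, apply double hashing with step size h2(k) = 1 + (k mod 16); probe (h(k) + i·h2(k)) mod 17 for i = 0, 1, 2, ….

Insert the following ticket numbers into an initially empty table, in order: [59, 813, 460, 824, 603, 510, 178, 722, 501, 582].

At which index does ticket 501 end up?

10

Insert 59: h=9, slot 9 empty -> index 9.
Insert 813: h=12, slot 12 empty -> index 12.
Insert 460: h=14, slot 14 empty -> index 14.
Insert 824: h=9, h2=9, slot 9 occupied -> index 1.
Insert 603: h=9, h2=12, slot 9 occupied -> index 4.
Insert 510: h=5, slot 5 empty -> index 5.
Insert 178: h=9, h2=3, slots 9,12 occupied -> index 15.
Insert 722: h=9, h2=3, slots 9,12,15,1,4 occupied -> index 7.
Insert 501: h=9, h2=6, slots 9,15,4 occupied -> index 10.
Insert 582: h=7, h2=7, slots 7,14,4 occupied -> index 11.
Table: [-, 824, -, -, 603, 510, -, 722, -, 59, 501, 582, 813, -, 460, 178, -]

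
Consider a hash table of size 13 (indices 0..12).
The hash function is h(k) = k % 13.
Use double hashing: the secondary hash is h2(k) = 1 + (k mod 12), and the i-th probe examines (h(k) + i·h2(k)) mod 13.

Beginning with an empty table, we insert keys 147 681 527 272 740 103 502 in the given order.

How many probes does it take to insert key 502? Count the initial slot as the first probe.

147 hashes to 4; slot 4 is free => place at 4.
681 hashes to 5; slot 5 is free => place at 5.
527 hashes to 7; slot 7 is free => place at 7.
272 hashes to 12; slot 12 is free => place at 12.
740 hashes to 12, h2=9; 12 taken => place at 8.
103 hashes to 12, h2=8; 12,7 taken => place at 2.
502 hashes to 8, h2=11; 8 taken => place at 6.
Table: [—, —, 103, —, 147, 681, 502, 527, 740, —, —, —, 272]

2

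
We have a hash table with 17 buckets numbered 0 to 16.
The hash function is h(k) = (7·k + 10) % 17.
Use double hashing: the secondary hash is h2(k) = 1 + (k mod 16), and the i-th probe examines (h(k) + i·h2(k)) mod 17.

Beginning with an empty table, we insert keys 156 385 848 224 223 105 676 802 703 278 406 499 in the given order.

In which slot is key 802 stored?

156: h=14 => slot 14
385: h=2 => slot 2
848: h=13 => slot 13
224: h=14, h2=1, probe 14,15 => slot 15
223: h=7 => slot 7
105: h=14, h2=10, probe 14,7,0 => slot 0
676: h=16 => slot 16
802: h=14, h2=3, probe 14,0,3 => slot 3
703: h=1 => slot 1
278: h=1, h2=7, probe 1,8 => slot 8
406: h=13, h2=7, probe 13,3,10 => slot 10
499: h=1, h2=4, probe 1,5 => slot 5
Table: [105, 703, 385, 802, —, 499, —, 223, 278, —, 406, —, —, 848, 156, 224, 676]

3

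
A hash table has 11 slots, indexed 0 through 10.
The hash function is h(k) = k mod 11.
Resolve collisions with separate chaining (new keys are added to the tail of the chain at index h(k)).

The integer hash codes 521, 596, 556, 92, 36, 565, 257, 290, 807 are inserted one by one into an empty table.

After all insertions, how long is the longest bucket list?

6

521 -> bucket 4
596 -> bucket 2
556 -> bucket 6
92 -> bucket 4 (collision)
36 -> bucket 3
565 -> bucket 4 (collision)
257 -> bucket 4 (collision)
290 -> bucket 4 (collision)
807 -> bucket 4 (collision)
Final buckets:
0: .
1: .
2: 596
3: 36
4: 521 -> 92 -> 565 -> 257 -> 290 -> 807
5: .
6: 556
7: .
8: .
9: .
10: .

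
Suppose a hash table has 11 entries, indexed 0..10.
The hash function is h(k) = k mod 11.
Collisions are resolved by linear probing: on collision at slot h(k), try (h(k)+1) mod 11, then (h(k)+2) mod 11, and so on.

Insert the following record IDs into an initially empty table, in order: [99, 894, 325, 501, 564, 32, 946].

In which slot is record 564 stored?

4

99 hashes to 0; slot 0 is free => place at 0.
894 hashes to 3; slot 3 is free => place at 3.
325 hashes to 6; slot 6 is free => place at 6.
501 hashes to 6; 6 taken => place at 7.
564 hashes to 3; 3 taken => place at 4.
32 hashes to 10; slot 10 is free => place at 10.
946 hashes to 0; 0 taken => place at 1.
Table: [99, 946, -, 894, 564, -, 325, 501, -, -, 32]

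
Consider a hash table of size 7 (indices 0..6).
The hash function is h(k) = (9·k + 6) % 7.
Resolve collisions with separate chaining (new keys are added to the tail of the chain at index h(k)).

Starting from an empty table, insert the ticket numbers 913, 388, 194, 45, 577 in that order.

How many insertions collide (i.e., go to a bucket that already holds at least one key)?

3

913 → bucket 5
388 → bucket 5 (collision)
194 → bucket 2
45 → bucket 5 (collision)
577 → bucket 5 (collision)
Final buckets:
0: _
1: _
2: 194
3: _
4: _
5: 913 -> 388 -> 45 -> 577
6: _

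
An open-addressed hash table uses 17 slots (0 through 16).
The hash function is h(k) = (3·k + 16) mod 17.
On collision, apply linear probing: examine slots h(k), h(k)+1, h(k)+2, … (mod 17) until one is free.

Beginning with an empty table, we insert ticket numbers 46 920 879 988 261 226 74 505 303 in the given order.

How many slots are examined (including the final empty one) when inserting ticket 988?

46 hashes to 1; slot 1 is free -> place at 1.
920 hashes to 5; slot 5 is free -> place at 5.
879 hashes to 1; 1 taken -> place at 2.
988 hashes to 5; 5 taken -> place at 6.
261 hashes to 0; slot 0 is free -> place at 0.
226 hashes to 14; slot 14 is free -> place at 14.
74 hashes to 0; 0,1,2 taken -> place at 3.
505 hashes to 1; 1,2,3 taken -> place at 4.
303 hashes to 7; slot 7 is free -> place at 7.
Table: [261, 46, 879, 74, 505, 920, 988, 303, ∅, ∅, ∅, ∅, ∅, ∅, 226, ∅, ∅]

2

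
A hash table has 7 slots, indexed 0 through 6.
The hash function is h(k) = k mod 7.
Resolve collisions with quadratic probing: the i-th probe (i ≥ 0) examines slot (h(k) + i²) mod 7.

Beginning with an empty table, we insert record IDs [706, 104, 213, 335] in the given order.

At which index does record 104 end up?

Insert 706: h=6, slot 6 empty → index 6.
Insert 104: h=6, slot 6 occupied → index 0.
Insert 213: h=3, slot 3 empty → index 3.
Insert 335: h=6, slots 6,0,3 occupied → index 1.
Table: [104, 335, ∅, 213, ∅, ∅, 706]

0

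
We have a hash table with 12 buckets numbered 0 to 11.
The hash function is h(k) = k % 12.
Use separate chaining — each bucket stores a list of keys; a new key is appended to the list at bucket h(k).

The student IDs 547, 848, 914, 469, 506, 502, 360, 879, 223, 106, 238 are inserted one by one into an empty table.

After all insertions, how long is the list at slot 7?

Insert 547: h=7, bucket 7 empty → new chain.
Insert 848: h=8, bucket 8 empty → new chain.
Insert 914: h=2, bucket 2 empty → new chain.
Insert 469: h=1, bucket 1 empty → new chain.
Insert 506: h=2, bucket 2 nonempty → append to chain.
Insert 502: h=10, bucket 10 empty → new chain.
Insert 360: h=0, bucket 0 empty → new chain.
Insert 879: h=3, bucket 3 empty → new chain.
Insert 223: h=7, bucket 7 nonempty → append to chain.
Insert 106: h=10, bucket 10 nonempty → append to chain.
Insert 238: h=10, bucket 10 nonempty → append to chain.
Final buckets:
0: 360
1: 469
2: 914 -> 506
3: 879
4: -
5: -
6: -
7: 547 -> 223
8: 848
9: -
10: 502 -> 106 -> 238
11: -

2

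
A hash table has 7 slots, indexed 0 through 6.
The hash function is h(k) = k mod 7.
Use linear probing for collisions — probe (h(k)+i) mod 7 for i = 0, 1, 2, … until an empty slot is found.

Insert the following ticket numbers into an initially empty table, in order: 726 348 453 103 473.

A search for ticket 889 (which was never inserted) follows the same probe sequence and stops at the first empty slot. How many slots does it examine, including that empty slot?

Insert 726: h=5, slot 5 empty => index 5.
Insert 348: h=5, slot 5 occupied => index 6.
Insert 453: h=5, slots 5,6 occupied => index 0.
Insert 103: h=5, slots 5,6,0 occupied => index 1.
Insert 473: h=4, slot 4 empty => index 4.
Table: [453, 103, ∅, ∅, 473, 726, 348]
Lookup 889: h=0, probe 0,1,2 → slot 2 empty, not found.

3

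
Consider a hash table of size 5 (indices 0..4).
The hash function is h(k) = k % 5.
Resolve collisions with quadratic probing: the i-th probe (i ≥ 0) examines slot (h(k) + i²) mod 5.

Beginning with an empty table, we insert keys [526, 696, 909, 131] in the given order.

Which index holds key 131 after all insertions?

526: h=1 → slot 1
696: h=1, probe 1,2 → slot 2
909: h=4 → slot 4
131: h=1, probe 1,2,0 → slot 0
Table: [131, 526, 696, -, 909]

0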